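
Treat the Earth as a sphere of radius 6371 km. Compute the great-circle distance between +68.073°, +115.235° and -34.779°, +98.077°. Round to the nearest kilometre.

11526 km

Δλ = 98.077 − 115.235 = -17.158°.
Δφ = -34.779 − 68.073 = -102.852°.
a = sin²(Δφ/2) + cos φ₁ · cos φ₂ · sin²(Δλ/2) = 0.618042.
c = 2·atan2(√a, √(1−a)) = 1.80913 rad → d = 6371·c ≈ 11525.97 km.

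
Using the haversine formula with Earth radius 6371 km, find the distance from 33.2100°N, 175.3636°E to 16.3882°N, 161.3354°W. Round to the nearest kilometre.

Δλ = -161.3354 − 175.3636 = -336.6990°; wrapped into (−180°, 180°]: 23.3010°.
Δφ = 16.3882 − 33.2100 = -16.8218°.
a = sin²(Δφ/2) + cos φ₁ · cos φ₂ · sin²(Δλ/2) = 0.054129.
c = 2·atan2(√a, √(1−a)) = 0.46961 rad → d = 6371·c ≈ 2991.92 km.

2992 km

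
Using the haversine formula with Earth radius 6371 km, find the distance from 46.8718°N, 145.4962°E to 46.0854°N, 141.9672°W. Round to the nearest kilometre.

5347 km

Δλ = -141.9672 − 145.4962 = -287.4634°; wrapped into (−180°, 180°]: 72.5366°.
Δφ = 46.0854 − 46.8718 = -0.7864°.
a = sin²(Δφ/2) + cos φ₁ · cos φ₂ · sin²(Δλ/2) = 0.165979.
c = 2·atan2(√a, √(1−a)) = 0.83922 rad → d = 6371·c ≈ 5346.69 km.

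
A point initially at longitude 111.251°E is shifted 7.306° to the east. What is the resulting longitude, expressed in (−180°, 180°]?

Start at +111.251°; shift +7.306° → +118.557°.
+118.557° already lies in (−180°, 180°].

118.557°E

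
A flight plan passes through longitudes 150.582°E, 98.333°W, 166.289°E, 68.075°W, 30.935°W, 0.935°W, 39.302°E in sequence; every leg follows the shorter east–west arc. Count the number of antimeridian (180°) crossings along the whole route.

Leg 1: +150.582° → -98.333°, shortest Δλ = 111.085° (east) — crosses 180°.
Leg 2: -98.333° → +166.289°, shortest Δλ = -95.378° (west) — crosses 180°.
Leg 3: +166.289° → -68.075°, shortest Δλ = 125.636° (east) — crosses 180°.
Leg 4: -68.075° → -30.935°, shortest Δλ = 37.14° (east) — does not cross 180°.
Leg 5: -30.935° → -0.935°, shortest Δλ = 30.0° (east) — does not cross 180°.
Leg 6: -0.935° → +39.302°, shortest Δλ = 40.237° (east) — does not cross 180°.
Total crossings: 3.

3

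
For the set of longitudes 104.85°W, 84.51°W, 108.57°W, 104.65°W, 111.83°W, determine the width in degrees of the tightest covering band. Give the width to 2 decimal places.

Sort the longitudes: -111.83°, -108.57°, -104.85°, -104.65°, -84.51°.
Eastward gaps between consecutive values (wrapping around): 3.26°, 3.72°, 0.20°, 20.14°, 332.68°.
Largest gap = 332.68° ⇒ minimal covering band is its complement: 360° − 332.68° = 27.32°.
Band runs from -111.83° eastward to -84.51°.

27.32°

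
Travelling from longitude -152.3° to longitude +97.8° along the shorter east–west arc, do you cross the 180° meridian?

Yes

Naïve |97.8 − -152.3| = 250.1° > 180°, so the shorter arc goes the other way round — across 180°.
Signed shortest Δλ = ((97.8 − -152.3 + 180) mod 360) − 180 = -109.9°.
Going west by 109.9° from -152.3° passes through 180° before reaching +97.8°.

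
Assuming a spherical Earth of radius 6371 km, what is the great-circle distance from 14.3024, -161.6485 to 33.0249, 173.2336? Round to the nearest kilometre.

3282 km

Δλ = 173.2336 − -161.6485 = 334.8821°; wrapped into (−180°, 180°]: -25.1179°.
Δφ = 33.0249 − 14.3024 = 18.7225°.
a = sin²(Δφ/2) + cos φ₁ · cos φ₂ · sin²(Δλ/2) = 0.064872.
c = 2·atan2(√a, √(1−a)) = 0.51507 rad → d = 6371·c ≈ 3281.54 km.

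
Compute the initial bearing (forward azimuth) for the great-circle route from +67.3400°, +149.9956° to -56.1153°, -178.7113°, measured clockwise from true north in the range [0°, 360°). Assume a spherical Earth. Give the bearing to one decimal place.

Δλ = -178.7113 − 149.9956 = -328.7069°; wrapped into (−180°, 180°]: 31.2931°.
θ = atan2( sin Δλ · cos φ₂ , cos φ₁ · sin φ₂ − sin φ₁ · cos φ₂ · cos Δλ )
  = atan2(0.28959, -0.75947) = 159.128° → normalised to [0°, 360°): 159.128°.

159.1°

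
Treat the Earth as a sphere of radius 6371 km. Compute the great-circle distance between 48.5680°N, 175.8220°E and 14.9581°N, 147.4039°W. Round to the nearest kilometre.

5017 km

Δλ = -147.4039 − 175.8220 = -323.2259°; wrapped into (−180°, 180°]: 36.7741°.
Δφ = 14.9581 − 48.5680 = -33.6099°.
a = sin²(Δφ/2) + cos φ₁ · cos φ₂ · sin²(Δλ/2) = 0.147198.
c = 2·atan2(√a, √(1−a)) = 0.78752 rad → d = 6371·c ≈ 5017.29 km.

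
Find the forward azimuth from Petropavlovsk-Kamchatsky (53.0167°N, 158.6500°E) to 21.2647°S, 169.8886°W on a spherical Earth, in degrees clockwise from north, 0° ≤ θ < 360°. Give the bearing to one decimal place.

150.3°

Δλ = -169.8886 − 158.6500 = -328.5386°; wrapped into (−180°, 180°]: 31.4614°.
θ = atan2( sin Δλ · cos φ₂ , cos φ₁ · sin φ₂ − sin φ₁ · cos φ₂ · cos Δλ )
  = atan2(0.48639, -0.85317) = 150.313° → normalised to [0°, 360°): 150.313°.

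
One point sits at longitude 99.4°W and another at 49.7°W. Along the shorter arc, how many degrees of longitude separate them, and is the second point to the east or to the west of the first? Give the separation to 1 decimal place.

Raw difference: -49.7 − -99.4 = 49.7°.
Normalise into (−180°, 180°]: 49.7° stays 49.7°.
Positive ⇒ the second point lies to the east; separation 49.7°.

49.7° east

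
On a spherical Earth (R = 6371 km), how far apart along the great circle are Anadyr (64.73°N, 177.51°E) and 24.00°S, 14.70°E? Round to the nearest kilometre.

15319 km

Δλ = 14.70 − 177.51 = -162.81°.
Δφ = -24.00 − 64.73 = -88.73°.
a = sin²(Δφ/2) + cos φ₁ · cos φ₂ · sin²(Δλ/2) = 0.870186.
c = 2·atan2(√a, √(1−a)) = 2.40442 rad → d = 6371·c ≈ 15318.56 km.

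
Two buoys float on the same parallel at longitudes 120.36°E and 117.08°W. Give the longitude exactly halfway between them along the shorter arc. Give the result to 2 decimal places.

Signed shortest Δλ from +120.36° to -117.08° is +122.56°.
Midpoint longitude = +120.36° + (+122.56°)/2 = +120.36° + 61.28° = +181.64°.
Normalise into (−180°, 180°]: -178.36°.
(The naïve average (+120.36 + -117.08)/2 = 1.64° is on the wrong side of the globe.)

178.36°W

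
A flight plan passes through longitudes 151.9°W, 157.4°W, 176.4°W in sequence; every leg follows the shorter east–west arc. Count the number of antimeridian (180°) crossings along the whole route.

0

Leg 1: -151.9° → -157.4°, shortest Δλ = -5.5° (west) — does not cross 180°.
Leg 2: -157.4° → -176.4°, shortest Δλ = -19.0° (west) — does not cross 180°.
Total crossings: 0.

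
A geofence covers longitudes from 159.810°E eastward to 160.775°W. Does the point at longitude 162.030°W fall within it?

Band width going east from +159.810° to -160.775°: ((-160.775 − 159.810) mod 360) = 39.415°.
Offset of -162.030° east of the west edge: ((-162.030 − 159.810) mod 360) = 38.160°.
38.160° ≤ 39.415° ⇒ inside.

Yes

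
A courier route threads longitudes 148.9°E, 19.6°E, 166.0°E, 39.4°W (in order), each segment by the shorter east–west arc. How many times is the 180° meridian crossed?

Leg 1: +148.9° → +19.6°, shortest Δλ = -129.3° (west) — does not cross 180°.
Leg 2: +19.6° → +166.0°, shortest Δλ = 146.4° (east) — does not cross 180°.
Leg 3: +166.0° → -39.4°, shortest Δλ = 154.6° (east) — crosses 180°.
Total crossings: 1.

1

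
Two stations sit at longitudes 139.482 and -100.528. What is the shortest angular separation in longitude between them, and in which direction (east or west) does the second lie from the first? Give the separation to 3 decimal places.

119.990° east

Raw difference: -100.528 − 139.482 = -240.01°.
Normalise into (−180°, 180°]: -240.01° + 360° = 119.99°.
Positive ⇒ the second point lies to the east; separation 119.990°.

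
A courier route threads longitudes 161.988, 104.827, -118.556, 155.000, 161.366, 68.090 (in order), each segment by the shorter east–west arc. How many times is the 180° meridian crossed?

Leg 1: +161.988° → +104.827°, shortest Δλ = -57.161° (west) — does not cross 180°.
Leg 2: +104.827° → -118.556°, shortest Δλ = 136.617° (east) — crosses 180°.
Leg 3: -118.556° → +155.000°, shortest Δλ = -86.444° (west) — crosses 180°.
Leg 4: +155.000° → +161.366°, shortest Δλ = 6.366° (east) — does not cross 180°.
Leg 5: +161.366° → +68.090°, shortest Δλ = -93.276° (west) — does not cross 180°.
Total crossings: 2.

2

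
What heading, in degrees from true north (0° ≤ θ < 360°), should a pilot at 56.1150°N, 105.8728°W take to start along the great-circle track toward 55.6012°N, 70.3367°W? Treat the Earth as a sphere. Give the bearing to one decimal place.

Δλ = -70.3367 − -105.8728 = 35.5361°.
θ = atan2( sin Δλ · cos φ₂ , cos φ₁ · sin φ₂ − sin φ₁ · cos φ₂ · cos Δλ )
  = atan2(0.32836, 0.07838) = 76.574° → normalised to [0°, 360°): 76.574°.

76.6°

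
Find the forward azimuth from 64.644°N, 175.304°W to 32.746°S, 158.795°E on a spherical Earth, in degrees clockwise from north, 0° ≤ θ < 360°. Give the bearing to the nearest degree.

202°

Δλ = 158.795 − -175.304 = 334.099°; wrapped into (−180°, 180°]: -25.901°.
θ = atan2( sin Δλ · cos φ₂ , cos φ₁ · sin φ₂ − sin φ₁ · cos φ₂ · cos Δλ )
  = atan2(-0.36740, -0.91535) = -158.131° → normalised to [0°, 360°): 201.869°.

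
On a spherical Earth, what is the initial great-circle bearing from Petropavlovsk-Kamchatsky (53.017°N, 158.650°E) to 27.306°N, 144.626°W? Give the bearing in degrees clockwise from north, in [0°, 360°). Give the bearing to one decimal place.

98.7°

Δλ = -144.626 − 158.650 = -303.276°; wrapped into (−180°, 180°]: 56.724°.
θ = atan2( sin Δλ · cos φ₂ , cos φ₁ · sin φ₂ − sin φ₁ · cos φ₂ · cos Δλ )
  = atan2(0.74288, -0.11348) = 98.685° → normalised to [0°, 360°): 98.685°.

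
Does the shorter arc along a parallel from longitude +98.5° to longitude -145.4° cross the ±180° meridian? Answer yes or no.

Naïve |-145.4 − 98.5| = 243.9° > 180°, so the shorter arc goes the other way round — across 180°.
Signed shortest Δλ = ((-145.4 − 98.5 + 180) mod 360) − 180 = 116.1°.
Going east by 116.1° from +98.5° passes through 180° before reaching -145.4°.

Yes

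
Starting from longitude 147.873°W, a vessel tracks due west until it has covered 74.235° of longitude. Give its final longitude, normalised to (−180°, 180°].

137.892°E

Start at -147.873°; shift −74.235° → -222.108°.
-222.108° lies outside (−180°, 180°]; add 360° → +137.892°.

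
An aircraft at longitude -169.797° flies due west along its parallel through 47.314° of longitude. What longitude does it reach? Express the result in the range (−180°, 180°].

Start at -169.797°; shift −47.314° → -217.111°.
-217.111° lies outside (−180°, 180°]; add 360° → +142.889°.

+142.889°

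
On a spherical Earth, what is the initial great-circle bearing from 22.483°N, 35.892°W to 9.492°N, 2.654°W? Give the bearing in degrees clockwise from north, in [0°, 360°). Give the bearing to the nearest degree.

107°

Δλ = -2.654 − -35.892 = 33.238°.
θ = atan2( sin Δλ · cos φ₂ , cos φ₁ · sin φ₂ − sin φ₁ · cos φ₂ · cos Δλ )
  = atan2(0.54061, -0.16309) = 106.788° → normalised to [0°, 360°): 106.788°.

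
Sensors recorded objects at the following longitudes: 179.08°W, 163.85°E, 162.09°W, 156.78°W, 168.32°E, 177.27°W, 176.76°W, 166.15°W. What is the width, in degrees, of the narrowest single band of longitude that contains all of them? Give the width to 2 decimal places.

Sort the longitudes: -179.08°, -177.27°, -176.76°, -166.15°, -162.09°, -156.78°, +163.85°, +168.32°.
Eastward gaps between consecutive values (wrapping around): 1.81°, 0.51°, 10.61°, 4.06°, 5.31°, 320.63°, 4.47°, 12.60°.
Largest gap = 320.63° ⇒ minimal covering band is its complement: 360° − 320.63° = 39.37°.
Band runs from +163.85° eastward to -156.78°, crossing the antimeridian.

39.37°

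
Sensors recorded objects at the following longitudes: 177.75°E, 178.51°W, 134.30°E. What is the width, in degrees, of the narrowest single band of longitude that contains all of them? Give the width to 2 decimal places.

47.19°

Sort the longitudes: -178.51°, +134.30°, +177.75°.
Eastward gaps between consecutive values (wrapping around): 312.81°, 43.45°, 3.74°.
Largest gap = 312.81° ⇒ minimal covering band is its complement: 360° − 312.81° = 47.19°.
Band runs from +134.30° eastward to -178.51°, crossing the antimeridian.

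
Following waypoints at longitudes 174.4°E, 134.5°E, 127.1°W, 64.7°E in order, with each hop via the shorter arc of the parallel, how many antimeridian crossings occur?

Leg 1: +174.4° → +134.5°, shortest Δλ = -39.9° (west) — does not cross 180°.
Leg 2: +134.5° → -127.1°, shortest Δλ = 98.4° (east) — crosses 180°.
Leg 3: -127.1° → +64.7°, shortest Δλ = -168.2° (west) — crosses 180°.
Total crossings: 2.

2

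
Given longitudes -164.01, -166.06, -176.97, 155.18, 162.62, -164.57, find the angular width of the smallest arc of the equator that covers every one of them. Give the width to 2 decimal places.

Sort the longitudes: -176.97°, -166.06°, -164.57°, -164.01°, +155.18°, +162.62°.
Eastward gaps between consecutive values (wrapping around): 10.91°, 1.49°, 0.56°, 319.19°, 7.44°, 20.41°.
Largest gap = 319.19° ⇒ minimal covering band is its complement: 360° − 319.19° = 40.81°.
Band runs from +155.18° eastward to -164.01°, crossing the antimeridian.

40.81°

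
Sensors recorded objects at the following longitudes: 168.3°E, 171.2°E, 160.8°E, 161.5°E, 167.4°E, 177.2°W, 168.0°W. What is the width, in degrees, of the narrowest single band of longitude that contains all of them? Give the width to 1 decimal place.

31.2°

Sort the longitudes: -177.2°, -168.0°, +160.8°, +161.5°, +167.4°, +168.3°, +171.2°.
Eastward gaps between consecutive values (wrapping around): 9.2°, 328.8°, 0.7°, 5.9°, 0.9°, 2.9°, 11.6°.
Largest gap = 328.8° ⇒ minimal covering band is its complement: 360° − 328.8° = 31.2°.
Band runs from +160.8° eastward to -168.0°, crossing the antimeridian.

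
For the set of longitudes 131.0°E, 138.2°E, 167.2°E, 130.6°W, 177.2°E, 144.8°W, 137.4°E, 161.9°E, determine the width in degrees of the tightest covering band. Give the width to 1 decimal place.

Sort the longitudes: -144.8°, -130.6°, +131.0°, +137.4°, +138.2°, +161.9°, +167.2°, +177.2°.
Eastward gaps between consecutive values (wrapping around): 14.2°, 261.6°, 6.4°, 0.8°, 23.7°, 5.3°, 10.0°, 38.0°.
Largest gap = 261.6° ⇒ minimal covering band is its complement: 360° − 261.6° = 98.4°.
Band runs from +131.0° eastward to -130.6°, crossing the antimeridian.

98.4°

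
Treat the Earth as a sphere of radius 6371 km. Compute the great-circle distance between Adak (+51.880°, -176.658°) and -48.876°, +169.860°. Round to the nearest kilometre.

Δλ = 169.860 − -176.658 = 346.518°; wrapped into (−180°, 180°]: -13.482°.
Δφ = -48.876 − 51.880 = -100.756°.
a = sin²(Δφ/2) + cos φ₁ · cos φ₂ · sin²(Δλ/2) = 0.598907.
c = 2·atan2(√a, √(1−a)) = 1.76992 rad → d = 6371·c ≈ 11276.19 km.

11276 km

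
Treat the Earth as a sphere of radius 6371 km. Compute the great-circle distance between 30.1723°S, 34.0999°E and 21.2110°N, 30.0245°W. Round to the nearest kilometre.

8920 km

Δλ = -30.0245 − 34.0999 = -64.1244°.
Δφ = 21.2110 − -30.1723 = 51.3833°.
a = sin²(Δφ/2) + cos φ₁ · cos φ₂ · sin²(Δλ/2) = 0.415056.
c = 2·atan2(√a, √(1−a)) = 1.40008 rad → d = 6371·c ≈ 8919.91 km.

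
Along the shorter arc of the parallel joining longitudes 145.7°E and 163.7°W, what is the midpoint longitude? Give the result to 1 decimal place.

171.0°E

Signed shortest Δλ from +145.7° to -163.7° is +50.6°.
Midpoint longitude = +145.7° + (+50.6°)/2 = +145.7° + 25.3° = +171.0°.
(The naïve average (+145.7 + -163.7)/2 = -9.0° is on the wrong side of the globe.)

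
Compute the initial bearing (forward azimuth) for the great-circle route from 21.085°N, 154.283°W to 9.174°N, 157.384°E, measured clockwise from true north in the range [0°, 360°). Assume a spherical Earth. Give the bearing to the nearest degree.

263°

Δλ = 157.384 − -154.283 = 311.667°; wrapped into (−180°, 180°]: -48.333°.
θ = atan2( sin Δλ · cos φ₂ , cos φ₁ · sin φ₂ − sin φ₁ · cos φ₂ · cos Δλ )
  = atan2(-0.73747, -0.08735) = -96.755° → normalised to [0°, 360°): 263.245°.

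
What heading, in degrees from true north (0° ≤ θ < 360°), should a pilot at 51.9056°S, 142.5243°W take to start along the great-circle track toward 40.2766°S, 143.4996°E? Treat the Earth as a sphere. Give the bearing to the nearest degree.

Δλ = 143.4996 − -142.5243 = 286.0239°; wrapped into (−180°, 180°]: -73.9761°.
θ = atan2( sin Δλ · cos φ₂ , cos φ₁ · sin φ₂ − sin φ₁ · cos φ₂ · cos Δλ )
  = atan2(-0.73329, -0.23311) = -107.635° → normalised to [0°, 360°): 252.365°.

252°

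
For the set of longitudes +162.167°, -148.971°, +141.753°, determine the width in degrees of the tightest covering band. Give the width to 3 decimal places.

69.276°

Sort the longitudes: -148.971°, +141.753°, +162.167°.
Eastward gaps between consecutive values (wrapping around): 290.724°, 20.414°, 48.862°.
Largest gap = 290.724° ⇒ minimal covering band is its complement: 360° − 290.724° = 69.276°.
Band runs from +141.753° eastward to -148.971°, crossing the antimeridian.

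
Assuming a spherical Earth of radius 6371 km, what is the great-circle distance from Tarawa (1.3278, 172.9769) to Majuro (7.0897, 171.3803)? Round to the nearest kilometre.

Δλ = 171.3803 − 172.9769 = -1.5966°.
Δφ = 7.0897 − 1.3278 = 5.7619°.
a = sin²(Δφ/2) + cos φ₁ · cos φ₂ · sin²(Δλ/2) = 0.002719.
c = 2·atan2(√a, √(1−a)) = 0.10433 rad → d = 6371·c ≈ 664.69 km.

665 km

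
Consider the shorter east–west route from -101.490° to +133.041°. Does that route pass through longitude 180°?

Yes

Naïve |133.041 − -101.490| = 234.531° > 180°, so the shorter arc goes the other way round — across 180°.
Signed shortest Δλ = ((133.041 − -101.490 + 180) mod 360) − 180 = -125.469°.
Going west by 125.469° from -101.490° passes through 180° before reaching +133.041°.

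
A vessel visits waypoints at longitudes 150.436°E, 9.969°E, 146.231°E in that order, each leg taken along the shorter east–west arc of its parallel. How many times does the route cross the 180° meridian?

0

Leg 1: +150.436° → +9.969°, shortest Δλ = -140.467° (west) — does not cross 180°.
Leg 2: +9.969° → +146.231°, shortest Δλ = 136.262° (east) — does not cross 180°.
Total crossings: 0.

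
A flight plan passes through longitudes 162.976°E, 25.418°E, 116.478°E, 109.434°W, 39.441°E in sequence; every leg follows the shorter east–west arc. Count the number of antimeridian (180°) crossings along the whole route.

Leg 1: +162.976° → +25.418°, shortest Δλ = -137.558° (west) — does not cross 180°.
Leg 2: +25.418° → +116.478°, shortest Δλ = 91.06° (east) — does not cross 180°.
Leg 3: +116.478° → -109.434°, shortest Δλ = 134.088° (east) — crosses 180°.
Leg 4: -109.434° → +39.441°, shortest Δλ = 148.875° (east) — does not cross 180°.
Total crossings: 1.

1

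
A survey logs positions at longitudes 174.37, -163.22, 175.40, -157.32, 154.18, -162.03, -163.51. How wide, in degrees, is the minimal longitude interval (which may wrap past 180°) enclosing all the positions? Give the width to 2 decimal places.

48.50°

Sort the longitudes: -163.51°, -163.22°, -162.03°, -157.32°, +154.18°, +174.37°, +175.40°.
Eastward gaps between consecutive values (wrapping around): 0.29°, 1.19°, 4.71°, 311.50°, 20.19°, 1.03°, 21.09°.
Largest gap = 311.50° ⇒ minimal covering band is its complement: 360° − 311.50° = 48.50°.
Band runs from +154.18° eastward to -157.32°, crossing the antimeridian.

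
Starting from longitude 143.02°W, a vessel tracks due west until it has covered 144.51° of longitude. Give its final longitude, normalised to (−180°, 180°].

72.47°E

Start at -143.02°; shift −144.51° → -287.53°.
-287.53° lies outside (−180°, 180°]; add 360° → +72.47°.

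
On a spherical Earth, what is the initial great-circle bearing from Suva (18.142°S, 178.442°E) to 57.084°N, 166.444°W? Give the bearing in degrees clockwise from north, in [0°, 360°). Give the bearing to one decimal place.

8.4°

Δλ = -166.444 − 178.442 = -344.886°; wrapped into (−180°, 180°]: 15.114°.
θ = atan2( sin Δλ · cos φ₂ , cos φ₁ · sin φ₂ − sin φ₁ · cos φ₂ · cos Δλ )
  = atan2(0.14169, 0.96109) = 8.386° → normalised to [0°, 360°): 8.386°.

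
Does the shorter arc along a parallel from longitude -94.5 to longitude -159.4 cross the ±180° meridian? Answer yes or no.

Signed shortest Δλ = ((-159.4 − -94.5 + 180) mod 360) − 180 = -64.9°.
Going west by 64.9° from -94.5° reaches -159.4° without touching 180°.

No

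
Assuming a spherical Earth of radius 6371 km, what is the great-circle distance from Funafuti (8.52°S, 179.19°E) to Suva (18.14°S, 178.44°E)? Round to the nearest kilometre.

1073 km

Δλ = 178.44 − 179.19 = -0.75°.
Δφ = -18.14 − -8.52 = -9.62°.
a = sin²(Δφ/2) + cos φ₁ · cos φ₂ · sin²(Δλ/2) = 0.007071.
c = 2·atan2(√a, √(1−a)) = 0.16838 rad → d = 6371·c ≈ 1072.76 km.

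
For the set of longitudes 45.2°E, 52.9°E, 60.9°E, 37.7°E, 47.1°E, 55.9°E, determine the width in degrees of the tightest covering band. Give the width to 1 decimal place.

Sort the longitudes: +37.7°, +45.2°, +47.1°, +52.9°, +55.9°, +60.9°.
Eastward gaps between consecutive values (wrapping around): 7.5°, 1.9°, 5.8°, 3.0°, 5.0°, 336.8°.
Largest gap = 336.8° ⇒ minimal covering band is its complement: 360° − 336.8° = 23.2°.
Band runs from +37.7° eastward to +60.9°.

23.2°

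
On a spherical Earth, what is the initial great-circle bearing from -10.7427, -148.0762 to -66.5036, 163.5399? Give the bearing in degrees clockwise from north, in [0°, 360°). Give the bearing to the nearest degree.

Δλ = 163.5399 − -148.0762 = 311.6161°; wrapped into (−180°, 180°]: -48.3839°.
θ = atan2( sin Δλ · cos φ₂ , cos φ₁ · sin φ₂ − sin φ₁ · cos φ₂ · cos Δλ )
  = atan2(-0.29807, -0.85166) = -160.711° → normalised to [0°, 360°): 199.289°.

199°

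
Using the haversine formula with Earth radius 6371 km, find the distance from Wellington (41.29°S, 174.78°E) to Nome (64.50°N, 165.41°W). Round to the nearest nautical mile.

Δλ = -165.41 − 174.78 = -340.19°; wrapped into (−180°, 180°]: 19.81°.
Δφ = 64.50 − -41.29 = 105.79°.
a = sin²(Δφ/2) + cos φ₁ · cos φ₂ · sin²(Δλ/2) = 0.645628.
c = 2·atan2(√a, √(1−a)) = 1.86633 rad → d = 6371·c ≈ 11890.42 km ≈ 6420.31 nmi.

6420 nmi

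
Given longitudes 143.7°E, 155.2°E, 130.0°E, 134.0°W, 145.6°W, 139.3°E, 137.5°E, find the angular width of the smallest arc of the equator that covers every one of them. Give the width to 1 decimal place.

96.0°

Sort the longitudes: -145.6°, -134.0°, +130.0°, +137.5°, +139.3°, +143.7°, +155.2°.
Eastward gaps between consecutive values (wrapping around): 11.6°, 264.0°, 7.5°, 1.8°, 4.4°, 11.5°, 59.2°.
Largest gap = 264.0° ⇒ minimal covering band is its complement: 360° − 264.0° = 96.0°.
Band runs from +130.0° eastward to -134.0°, crossing the antimeridian.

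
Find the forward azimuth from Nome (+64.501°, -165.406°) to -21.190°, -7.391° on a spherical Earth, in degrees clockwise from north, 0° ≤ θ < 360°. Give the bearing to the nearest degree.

29°

Δλ = -7.391 − -165.406 = 158.015°.
θ = atan2( sin Δλ · cos φ₂ , cos φ₁ · sin φ₂ − sin φ₁ · cos φ₂ · cos Δλ )
  = atan2(0.34905, 0.62476) = 29.192° → normalised to [0°, 360°): 29.192°.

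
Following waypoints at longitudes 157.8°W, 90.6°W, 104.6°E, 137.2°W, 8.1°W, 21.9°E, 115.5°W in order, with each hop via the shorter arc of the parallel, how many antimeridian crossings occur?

Leg 1: -157.8° → -90.6°, shortest Δλ = 67.2° (east) — does not cross 180°.
Leg 2: -90.6° → +104.6°, shortest Δλ = -164.8° (west) — crosses 180°.
Leg 3: +104.6° → -137.2°, shortest Δλ = 118.2° (east) — crosses 180°.
Leg 4: -137.2° → -8.1°, shortest Δλ = 129.1° (east) — does not cross 180°.
Leg 5: -8.1° → +21.9°, shortest Δλ = 30.0° (east) — does not cross 180°.
Leg 6: +21.9° → -115.5°, shortest Δλ = -137.4° (west) — does not cross 180°.
Total crossings: 2.

2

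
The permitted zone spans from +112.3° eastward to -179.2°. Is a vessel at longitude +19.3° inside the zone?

No

Band width going east from +112.3° to -179.2°: ((-179.2 − 112.3) mod 360) = 68.5°.
Offset of +19.3° east of the west edge: ((19.3 − 112.3) mod 360) = 267.0°.
267.0° > 68.5° ⇒ outside.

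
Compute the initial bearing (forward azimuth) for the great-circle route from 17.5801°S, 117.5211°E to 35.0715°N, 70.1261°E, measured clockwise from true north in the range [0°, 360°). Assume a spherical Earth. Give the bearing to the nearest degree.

320°

Δλ = 70.1261 − 117.5211 = -47.3950°.
θ = atan2( sin Δλ · cos φ₂ , cos φ₁ · sin φ₂ − sin φ₁ · cos φ₂ · cos Δλ )
  = atan2(-0.60240, 0.71510) = -40.111° → normalised to [0°, 360°): 319.889°.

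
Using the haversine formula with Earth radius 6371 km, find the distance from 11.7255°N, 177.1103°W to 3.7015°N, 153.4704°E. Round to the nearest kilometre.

Δλ = 153.4704 − -177.1103 = 330.5807°; wrapped into (−180°, 180°]: -29.4193°.
Δφ = 3.7015 − 11.7255 = -8.0240°.
a = sin²(Δφ/2) + cos φ₁ · cos φ₂ · sin²(Δλ/2) = 0.067894.
c = 2·atan2(√a, √(1−a)) = 0.52721 rad → d = 6371·c ≈ 3358.88 km.

3359 km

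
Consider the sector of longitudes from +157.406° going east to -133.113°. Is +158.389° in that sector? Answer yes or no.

Yes

Band width going east from +157.406° to -133.113°: ((-133.113 − 157.406) mod 360) = 69.481°.
Offset of +158.389° east of the west edge: ((158.389 − 157.406) mod 360) = 0.983°.
0.983° ≤ 69.481° ⇒ inside.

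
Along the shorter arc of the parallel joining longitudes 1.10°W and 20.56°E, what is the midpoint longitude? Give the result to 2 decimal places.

Signed shortest Δλ from -1.10° to +20.56° is +21.66°.
Midpoint longitude = -1.10° + (+21.66°)/2 = -1.10° + 10.83° = +9.73°.

9.73°E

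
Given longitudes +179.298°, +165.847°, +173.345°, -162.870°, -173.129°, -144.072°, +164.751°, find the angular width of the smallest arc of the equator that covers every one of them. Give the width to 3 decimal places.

51.177°

Sort the longitudes: -173.129°, -162.870°, -144.072°, +164.751°, +165.847°, +173.345°, +179.298°.
Eastward gaps between consecutive values (wrapping around): 10.259°, 18.798°, 308.823°, 1.096°, 7.498°, 5.953°, 7.573°.
Largest gap = 308.823° ⇒ minimal covering band is its complement: 360° − 308.823° = 51.177°.
Band runs from +164.751° eastward to -144.072°, crossing the antimeridian.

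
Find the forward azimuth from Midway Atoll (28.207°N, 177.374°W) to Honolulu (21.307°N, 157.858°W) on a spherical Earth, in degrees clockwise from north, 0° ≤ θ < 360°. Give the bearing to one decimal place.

Δλ = -157.858 − -177.374 = 19.516°.
θ = atan2( sin Δλ · cos φ₂ , cos φ₁ · sin φ₂ − sin φ₁ · cos φ₂ · cos Δλ )
  = atan2(0.31124, -0.09484) = 106.947° → normalised to [0°, 360°): 106.947°.

106.9°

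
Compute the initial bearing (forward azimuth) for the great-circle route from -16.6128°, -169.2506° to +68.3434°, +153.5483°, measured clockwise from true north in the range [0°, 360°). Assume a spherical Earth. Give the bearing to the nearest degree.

Δλ = 153.5483 − -169.2506 = 322.7989°; wrapped into (−180°, 180°]: -37.2011°.
θ = atan2( sin Δλ · cos φ₂ , cos φ₁ · sin φ₂ − sin φ₁ · cos φ₂ · cos Δλ )
  = atan2(-0.22313, 0.97466) = -12.895° → normalised to [0°, 360°): 347.105°.

347°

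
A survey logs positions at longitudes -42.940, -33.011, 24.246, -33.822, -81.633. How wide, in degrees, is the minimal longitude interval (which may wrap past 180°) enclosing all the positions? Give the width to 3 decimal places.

Sort the longitudes: -81.633°, -42.940°, -33.822°, -33.011°, +24.246°.
Eastward gaps between consecutive values (wrapping around): 38.693°, 9.118°, 0.811°, 57.257°, 254.121°.
Largest gap = 254.121° ⇒ minimal covering band is its complement: 360° − 254.121° = 105.879°.
Band runs from -81.633° eastward to +24.246°.

105.879°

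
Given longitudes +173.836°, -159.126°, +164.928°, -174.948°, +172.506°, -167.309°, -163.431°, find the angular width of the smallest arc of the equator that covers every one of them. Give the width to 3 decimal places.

35.946°

Sort the longitudes: -174.948°, -167.309°, -163.431°, -159.126°, +164.928°, +172.506°, +173.836°.
Eastward gaps between consecutive values (wrapping around): 7.639°, 3.878°, 4.305°, 324.054°, 7.578°, 1.330°, 11.216°.
Largest gap = 324.054° ⇒ minimal covering band is its complement: 360° − 324.054° = 35.946°.
Band runs from +164.928° eastward to -159.126°, crossing the antimeridian.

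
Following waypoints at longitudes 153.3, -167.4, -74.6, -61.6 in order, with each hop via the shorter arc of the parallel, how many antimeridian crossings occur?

Leg 1: +153.3° → -167.4°, shortest Δλ = 39.3° (east) — crosses 180°.
Leg 2: -167.4° → -74.6°, shortest Δλ = 92.8° (east) — does not cross 180°.
Leg 3: -74.6° → -61.6°, shortest Δλ = 13.0° (east) — does not cross 180°.
Total crossings: 1.

1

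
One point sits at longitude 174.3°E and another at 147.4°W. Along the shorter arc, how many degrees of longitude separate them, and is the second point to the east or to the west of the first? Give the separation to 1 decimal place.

Raw difference: -147.4 − 174.3 = -321.7°.
Normalise into (−180°, 180°]: -321.7° + 360° = 38.3°.
Positive ⇒ the second point lies to the east; separation 38.3°.

38.3° east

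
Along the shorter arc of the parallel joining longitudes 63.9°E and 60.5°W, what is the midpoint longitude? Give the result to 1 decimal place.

Signed shortest Δλ from +63.9° to -60.5° is -124.4°.
Midpoint longitude = +63.9° + (-124.4°)/2 = +63.9° − 62.2° = +1.7°.

1.7°E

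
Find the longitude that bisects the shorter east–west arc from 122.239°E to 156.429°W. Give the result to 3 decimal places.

Signed shortest Δλ from +122.239° to -156.429° is +81.332°.
Midpoint longitude = +122.239° + (+81.332°)/2 = +122.239° + 40.666° = +162.905°.
(The naïve average (+122.239 + -156.429)/2 = -17.095° is on the wrong side of the globe.)

162.905°E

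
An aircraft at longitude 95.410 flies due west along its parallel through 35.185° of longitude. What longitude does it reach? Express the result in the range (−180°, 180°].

Start at +95.410°; shift −35.185° → +60.225°.
+60.225° already lies in (−180°, 180°].

+60.225°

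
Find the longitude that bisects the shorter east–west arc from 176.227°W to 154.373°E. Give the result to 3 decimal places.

Signed shortest Δλ from -176.227° to +154.373° is -29.400°.
Midpoint longitude = -176.227° + (-29.400°)/2 = -176.227° − 14.700° = -190.927°.
Normalise into (−180°, 180°]: +169.073°.
(The naïve average (-176.227 + +154.373)/2 = -10.927° is on the wrong side of the globe.)

169.073°E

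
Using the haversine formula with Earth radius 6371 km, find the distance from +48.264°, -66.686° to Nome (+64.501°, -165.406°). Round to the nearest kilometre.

5665 km

Δλ = -165.406 − -66.686 = -98.720°.
Δφ = 64.501 − 48.264 = 16.237°.
a = sin²(Δφ/2) + cos φ₁ · cos φ₂ · sin²(Δλ/2) = 0.184957.
c = 2·atan2(√a, √(1−a)) = 0.88913 rad → d = 6371·c ≈ 5664.67 km.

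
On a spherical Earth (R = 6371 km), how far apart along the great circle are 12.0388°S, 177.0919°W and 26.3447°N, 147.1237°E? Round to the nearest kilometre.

Δλ = 147.1237 − -177.0919 = 324.2156°; wrapped into (−180°, 180°]: -35.7844°.
Δφ = 26.3447 − -12.0388 = 38.3835°.
a = sin²(Δφ/2) + cos φ₁ · cos φ₂ · sin²(Δλ/2) = 0.190789.
c = 2·atan2(√a, √(1−a)) = 0.90406 rad → d = 6371·c ≈ 5759.78 km.

5760 km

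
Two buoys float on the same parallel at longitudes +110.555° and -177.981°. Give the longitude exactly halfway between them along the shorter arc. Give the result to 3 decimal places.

+146.287°

Signed shortest Δλ from +110.555° to -177.981° is +71.464°.
Midpoint longitude = +110.555° + (+71.464°)/2 = +110.555° + 35.732° = +146.287°.
(The naïve average (+110.555 + -177.981)/2 = -33.713° is on the wrong side of the globe.)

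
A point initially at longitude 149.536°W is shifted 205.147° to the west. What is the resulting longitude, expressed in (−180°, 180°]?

5.317°E

Start at -149.536°; shift −205.147° → -354.683°.
-354.683° lies outside (−180°, 180°]; add 360° → +5.317°.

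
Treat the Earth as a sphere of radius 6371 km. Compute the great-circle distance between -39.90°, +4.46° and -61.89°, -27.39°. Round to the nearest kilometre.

3248 km

Δλ = -27.39 − 4.46 = -31.85°.
Δφ = -61.89 − -39.90 = -21.99°.
a = sin²(Δφ/2) + cos φ₁ · cos φ₂ · sin²(Δλ/2) = 0.063588.
c = 2·atan2(√a, √(1−a)) = 0.50984 rad → d = 6371·c ≈ 3248.16 km.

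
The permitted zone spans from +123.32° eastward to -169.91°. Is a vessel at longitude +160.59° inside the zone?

Yes

Band width going east from +123.32° to -169.91°: ((-169.91 − 123.32) mod 360) = 66.77°.
Offset of +160.59° east of the west edge: ((160.59 − 123.32) mod 360) = 37.27°.
37.27° ≤ 66.77° ⇒ inside.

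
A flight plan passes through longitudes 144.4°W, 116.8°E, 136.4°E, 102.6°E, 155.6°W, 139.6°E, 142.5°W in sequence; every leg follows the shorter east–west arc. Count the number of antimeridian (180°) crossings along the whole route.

Leg 1: -144.4° → +116.8°, shortest Δλ = -98.8° (west) — crosses 180°.
Leg 2: +116.8° → +136.4°, shortest Δλ = 19.6° (east) — does not cross 180°.
Leg 3: +136.4° → +102.6°, shortest Δλ = -33.8° (west) — does not cross 180°.
Leg 4: +102.6° → -155.6°, shortest Δλ = 101.8° (east) — crosses 180°.
Leg 5: -155.6° → +139.6°, shortest Δλ = -64.8° (west) — crosses 180°.
Leg 6: +139.6° → -142.5°, shortest Δλ = 77.9° (east) — crosses 180°.
Total crossings: 4.

4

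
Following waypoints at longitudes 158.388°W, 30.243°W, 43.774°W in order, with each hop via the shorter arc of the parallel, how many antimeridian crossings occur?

0

Leg 1: -158.388° → -30.243°, shortest Δλ = 128.145° (east) — does not cross 180°.
Leg 2: -30.243° → -43.774°, shortest Δλ = -13.531° (west) — does not cross 180°.
Total crossings: 0.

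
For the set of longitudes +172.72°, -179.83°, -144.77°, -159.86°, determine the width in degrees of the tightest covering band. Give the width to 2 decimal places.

42.51°

Sort the longitudes: -179.83°, -159.86°, -144.77°, +172.72°.
Eastward gaps between consecutive values (wrapping around): 19.97°, 15.09°, 317.49°, 7.45°.
Largest gap = 317.49° ⇒ minimal covering band is its complement: 360° − 317.49° = 42.51°.
Band runs from +172.72° eastward to -144.77°, crossing the antimeridian.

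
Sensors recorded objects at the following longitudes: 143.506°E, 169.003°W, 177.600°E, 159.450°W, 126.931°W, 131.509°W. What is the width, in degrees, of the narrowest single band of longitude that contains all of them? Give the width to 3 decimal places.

Sort the longitudes: -169.003°, -159.450°, -131.509°, -126.931°, +143.506°, +177.600°.
Eastward gaps between consecutive values (wrapping around): 9.553°, 27.941°, 4.578°, 270.437°, 34.094°, 13.397°.
Largest gap = 270.437° ⇒ minimal covering band is its complement: 360° − 270.437° = 89.563°.
Band runs from +143.506° eastward to -126.931°, crossing the antimeridian.

89.563°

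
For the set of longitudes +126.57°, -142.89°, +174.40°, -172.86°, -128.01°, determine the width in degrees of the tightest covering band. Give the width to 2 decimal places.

Sort the longitudes: -172.86°, -142.89°, -128.01°, +126.57°, +174.40°.
Eastward gaps between consecutive values (wrapping around): 29.97°, 14.88°, 254.58°, 47.83°, 12.74°.
Largest gap = 254.58° ⇒ minimal covering band is its complement: 360° − 254.58° = 105.42°.
Band runs from +126.57° eastward to -128.01°, crossing the antimeridian.

105.42°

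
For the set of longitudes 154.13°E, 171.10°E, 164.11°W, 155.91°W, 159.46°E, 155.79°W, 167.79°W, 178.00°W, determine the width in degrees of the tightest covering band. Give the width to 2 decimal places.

Sort the longitudes: -178.00°, -167.79°, -164.11°, -155.91°, -155.79°, +154.13°, +159.46°, +171.10°.
Eastward gaps between consecutive values (wrapping around): 10.21°, 3.68°, 8.20°, 0.12°, 309.92°, 5.33°, 11.64°, 10.90°.
Largest gap = 309.92° ⇒ minimal covering band is its complement: 360° − 309.92° = 50.08°.
Band runs from +154.13° eastward to -155.79°, crossing the antimeridian.

50.08°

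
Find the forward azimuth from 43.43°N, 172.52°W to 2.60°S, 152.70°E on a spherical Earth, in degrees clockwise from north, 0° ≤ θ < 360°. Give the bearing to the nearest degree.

Δλ = 152.70 − -172.52 = 325.22°; wrapped into (−180°, 180°]: -34.78°.
θ = atan2( sin Δλ · cos φ₂ , cos φ₁ · sin φ₂ − sin φ₁ · cos φ₂ · cos Δλ )
  = atan2(-0.56984, -0.59701) = -136.334° → normalised to [0°, 360°): 223.666°.

224°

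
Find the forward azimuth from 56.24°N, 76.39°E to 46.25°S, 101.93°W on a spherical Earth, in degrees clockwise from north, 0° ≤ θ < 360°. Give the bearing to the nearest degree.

Δλ = -101.93 − 76.39 = -178.32°.
θ = atan2( sin Δλ · cos φ₂ , cos φ₁ · sin φ₂ − sin φ₁ · cos φ₂ · cos Δλ )
  = atan2(-0.02027, 0.17323) = -6.675° → normalised to [0°, 360°): 353.325°.

353°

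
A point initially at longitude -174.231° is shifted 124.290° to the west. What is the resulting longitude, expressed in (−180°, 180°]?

+61.479°

Start at -174.231°; shift −124.290° → -298.521°.
-298.521° lies outside (−180°, 180°]; add 360° → +61.479°.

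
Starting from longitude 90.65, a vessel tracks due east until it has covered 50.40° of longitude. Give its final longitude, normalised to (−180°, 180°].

+141.05°

Start at +90.65°; shift +50.40° → +141.05°.
+141.05° already lies in (−180°, 180°].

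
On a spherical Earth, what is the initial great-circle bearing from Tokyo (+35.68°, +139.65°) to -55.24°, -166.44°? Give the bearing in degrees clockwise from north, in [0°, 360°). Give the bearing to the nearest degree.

152°

Δλ = -166.44 − 139.65 = -306.09°; wrapped into (−180°, 180°]: 53.91°.
θ = atan2( sin Δλ · cos φ₂ , cos φ₁ · sin φ₂ − sin φ₁ · cos φ₂ · cos Δλ )
  = atan2(0.46073, -0.86322) = 151.910° → normalised to [0°, 360°): 151.910°.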